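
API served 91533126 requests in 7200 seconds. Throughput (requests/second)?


Formula: throughput = requests / seconds
throughput = 91533126 / 7200
throughput = 12712.93 requests/second

12712.93 requests/second


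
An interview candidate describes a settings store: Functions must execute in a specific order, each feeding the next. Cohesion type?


Reasoning: Output of one is input to next
Type: Sequential cohesion

Sequential cohesion


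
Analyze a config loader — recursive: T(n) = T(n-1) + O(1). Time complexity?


Reasoning: linear recursion with constant work per frame
Complexity: O(n)

O(n)


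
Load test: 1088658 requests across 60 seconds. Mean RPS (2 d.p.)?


Formula: throughput = requests / seconds
throughput = 1088658 / 60
throughput = 18144.3 requests/second

18144.3 requests/second


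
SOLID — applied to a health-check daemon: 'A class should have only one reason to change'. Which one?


This describes the Single Responsibility Principle (SRP)

Single Responsibility Principle (SRP)


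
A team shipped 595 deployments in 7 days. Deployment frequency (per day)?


Formula: deployments per day = releases / days
= 595 / 7
= 85.0 deploys/day
(equivalently, 595.0 deploys/week)

85.0 deploys/day


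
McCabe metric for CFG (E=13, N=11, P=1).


Formula: V(G) = E - N + 2P
V(G) = 13 - 11 + 2*1
V(G) = 2 + 2
V(G) = 4

4


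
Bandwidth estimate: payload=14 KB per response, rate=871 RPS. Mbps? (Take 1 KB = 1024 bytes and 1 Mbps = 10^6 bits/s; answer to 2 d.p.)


Formula: Mbps = payload_bytes * RPS * 8 / 1e6
Payload per request = 14 KB = 14 * 1024 = 14336 bytes
Total bytes/sec = 14336 * 871 = 12486656
Total bits/sec = 12486656 * 8 = 99893248
Mbps = 99893248 / 1e6 = 99.89

99.89 Mbps


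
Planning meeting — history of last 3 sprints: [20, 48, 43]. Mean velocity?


Formula: Avg velocity = Total points / Number of sprints
Points: [20, 48, 43]
Sum = 20 + 48 + 43 = 111
Avg velocity = 111 / 3 = 37.0 points/sprint

37.0 points/sprint


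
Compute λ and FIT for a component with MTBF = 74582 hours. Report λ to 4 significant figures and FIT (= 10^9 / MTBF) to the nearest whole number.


Formula: λ = 1 / MTBF; FIT = λ × 1e9 = 1e9 / MTBF
λ = 1 / 74582 ≈ 1.341e-05 failures/hour
FIT = 1e9 / 74582 ≈ 13408 failures per 1e9 hours (nearest whole number)

λ = 1.341e-05 /h, FIT = 13408


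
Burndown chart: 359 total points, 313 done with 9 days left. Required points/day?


Formula: Required rate = Remaining points / Days left
Remaining = 359 - 313 = 46 points
Required rate = 46 / 9 = 5.11 points/day

5.11 points/day


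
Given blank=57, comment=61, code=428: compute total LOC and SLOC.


Total LOC = blank + comment + code
Total LOC = 57 + 61 + 428 = 546
SLOC (source only) = code = 428

Total LOC: 546, SLOC: 428


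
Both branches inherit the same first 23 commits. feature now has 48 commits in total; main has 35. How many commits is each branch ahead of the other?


Common ancestor: commit #23
feature commits after divergence: 48 - 23 = 25
main commits after divergence: 35 - 23 = 12
feature is 25 commits ahead of main
main is 12 commits ahead of feature

feature ahead: 25, main ahead: 12


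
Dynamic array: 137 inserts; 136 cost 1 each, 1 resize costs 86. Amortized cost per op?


Formula: Amortized cost = Total cost / Operations
Total cost = (136 * 1) + (1 * 86)
Total cost = 136 + 86 = 222
Amortized = 222 / 137 = 1.6204

1.6204


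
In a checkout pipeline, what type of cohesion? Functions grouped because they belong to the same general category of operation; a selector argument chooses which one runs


Reasoning: Grouped by category of activity, not by data or sequence
Type: Logical cohesion

Logical cohesion


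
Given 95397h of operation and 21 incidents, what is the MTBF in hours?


Formula: MTBF = Total operating time / Number of failures
MTBF = 95397 / 21
MTBF = 4542.71 hours

4542.71 hours


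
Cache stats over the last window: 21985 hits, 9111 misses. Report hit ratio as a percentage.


Formula: hit rate = hits / (hits + misses) * 100
hit rate = 21985 / (21985 + 9111) * 100
hit rate = 21985 / 31096 * 100
hit rate = 70.7%

70.7%


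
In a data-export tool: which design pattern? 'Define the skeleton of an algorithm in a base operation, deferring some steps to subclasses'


This matches the Template Method pattern

Template Method


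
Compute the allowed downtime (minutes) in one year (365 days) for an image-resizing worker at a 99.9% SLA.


Formula: allowed downtime = period * (100 - SLA) / 100
Period (year (365 days)) = 525600 minutes
Unavailability fraction = (100 - 99.9) / 100
Allowed downtime = 525600 * (100 - 99.9) / 100
Allowed downtime = 525.6 minutes

525.6 minutes


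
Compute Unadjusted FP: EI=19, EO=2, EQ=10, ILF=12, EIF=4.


UFP = EI*4 + EO*5 + EQ*4 + ILF*10 + EIF*7
UFP = 19*4 + 2*5 + 10*4 + 12*10 + 4*7
UFP = 76 + 10 + 40 + 120 + 28
UFP = 274

274


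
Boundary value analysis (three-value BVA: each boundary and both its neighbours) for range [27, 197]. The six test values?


Range: [27, 197]
Boundaries: just below min, min, min+1, max-1, max, just above max
Values: [26, 27, 28, 196, 197, 198]

[26, 27, 28, 196, 197, 198]


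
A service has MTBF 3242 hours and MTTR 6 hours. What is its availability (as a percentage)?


Availability = MTBF / (MTBF + MTTR)
Availability = 3242 / (3242 + 6)
Availability = 3242 / 3248
Availability = 99.8153%

99.8153%


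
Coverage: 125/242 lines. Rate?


Coverage = covered / total * 100
Coverage = 125 / 242 * 100
Coverage = 51.65%

51.65%


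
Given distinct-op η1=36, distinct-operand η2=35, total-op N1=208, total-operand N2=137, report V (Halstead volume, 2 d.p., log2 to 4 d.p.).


Formula: V = N * log2(η), where N = N1 + N2 and η = η1 + η2
η = 36 + 35 = 71
N = 208 + 137 = 345
log2(71) ≈ 6.1497
V = 345 * 6.1497 = 2121.65

2121.65


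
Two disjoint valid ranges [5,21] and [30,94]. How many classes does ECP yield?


Valid ranges: [5,21] and [30,94]
Class 1: x < 5 — invalid
Class 2: 5 ≤ x ≤ 21 — valid
Class 3: 21 < x < 30 — invalid (gap between ranges)
Class 4: 30 ≤ x ≤ 94 — valid
Class 5: x > 94 — invalid
Total equivalence classes: 5

5 equivalence classes


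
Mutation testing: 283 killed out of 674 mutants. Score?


Mutation score = killed / total * 100
Mutation score = 283 / 674 * 100
Mutation score = 41.99%

41.99%


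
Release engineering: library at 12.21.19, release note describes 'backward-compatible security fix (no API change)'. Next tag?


Current: 12.21.19
Change category: 'backward-compatible security fix (no API change)' → patch bump
SemVer rule: patch bump → increment PATCH (MAJOR and MINOR unchanged)
New: 12.21.20

12.21.20


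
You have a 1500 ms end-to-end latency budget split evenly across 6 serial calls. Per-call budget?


Formula: per_stage = total_budget / stages
per_stage = 1500 / 6
per_stage = 250.0 ms

250.0 ms


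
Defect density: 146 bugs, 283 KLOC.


Defect density = defects / KLOC
Defect density = 146 / 283
Defect density = 0.516 defects/KLOC

0.516 defects/KLOC


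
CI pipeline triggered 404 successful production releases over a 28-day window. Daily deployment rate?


Formula: deployments per day = releases / days
= 404 / 28
= 14.429 deploys/day
(equivalently, 101.0 deploys/week)

14.429 deploys/day


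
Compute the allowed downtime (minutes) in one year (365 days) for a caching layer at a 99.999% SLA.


Formula: allowed downtime = period * (100 - SLA) / 100
Period (year (365 days)) = 525600 minutes
Unavailability fraction = (100 - 99.999) / 100
Allowed downtime = 525600 * (100 - 99.999) / 100
Allowed downtime = 5.256 minutes

5.256 minutes


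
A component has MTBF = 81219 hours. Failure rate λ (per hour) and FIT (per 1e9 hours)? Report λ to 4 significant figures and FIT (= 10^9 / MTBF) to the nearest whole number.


Formula: λ = 1 / MTBF; FIT = λ × 1e9 = 1e9 / MTBF
λ = 1 / 81219 ≈ 1.231e-05 failures/hour
FIT = 1e9 / 81219 ≈ 12312 failures per 1e9 hours (nearest whole number)

λ = 1.231e-05 /h, FIT = 12312


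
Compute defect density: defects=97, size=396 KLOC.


Defect density = defects / KLOC
Defect density = 97 / 396
Defect density = 0.245 defects/KLOC

0.245 defects/KLOC


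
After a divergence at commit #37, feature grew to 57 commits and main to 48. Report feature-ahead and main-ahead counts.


Common ancestor: commit #37
feature commits after divergence: 57 - 37 = 20
main commits after divergence: 48 - 37 = 11
feature is 20 commits ahead of main
main is 11 commits ahead of feature

feature ahead: 20, main ahead: 11


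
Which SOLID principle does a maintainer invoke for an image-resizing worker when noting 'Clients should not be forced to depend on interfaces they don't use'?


This describes the Interface Segregation Principle (ISP)

Interface Segregation Principle (ISP)


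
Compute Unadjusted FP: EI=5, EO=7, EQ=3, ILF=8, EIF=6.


UFP = EI*4 + EO*5 + EQ*4 + ILF*10 + EIF*7
UFP = 5*4 + 7*5 + 3*4 + 8*10 + 6*7
UFP = 20 + 35 + 12 + 80 + 42
UFP = 189

189


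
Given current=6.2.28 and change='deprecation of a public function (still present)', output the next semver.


Current: 6.2.28
Change category: 'deprecation of a public function (still present)' → minor bump
SemVer rule: minor bump → increment MINOR, reset PATCH to 0 (MAJOR unchanged)
New: 6.3.0

6.3.0


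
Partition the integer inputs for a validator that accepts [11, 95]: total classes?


Valid range: [11, 95]
Class 1: x < 11 — invalid
Class 2: 11 ≤ x ≤ 95 — valid
Class 3: x > 95 — invalid
Total equivalence classes: 3

3 equivalence classes


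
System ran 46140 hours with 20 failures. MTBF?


Formula: MTBF = Total operating time / Number of failures
MTBF = 46140 / 20
MTBF = 2307.0 hours

2307.0 hours


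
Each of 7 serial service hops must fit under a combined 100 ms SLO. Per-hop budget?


Formula: per_stage = total_budget / stages
per_stage = 100 / 7
per_stage = 14.29 ms

14.29 ms


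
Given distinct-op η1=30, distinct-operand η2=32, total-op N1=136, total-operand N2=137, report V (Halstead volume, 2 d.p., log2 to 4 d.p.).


Formula: V = N * log2(η), where N = N1 + N2 and η = η1 + η2
η = 30 + 32 = 62
N = 136 + 137 = 273
log2(62) ≈ 5.9542
V = 273 * 5.9542 = 1625.50

1625.50


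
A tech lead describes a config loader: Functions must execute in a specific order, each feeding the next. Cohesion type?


Reasoning: Output of one is input to next
Type: Sequential cohesion

Sequential cohesion


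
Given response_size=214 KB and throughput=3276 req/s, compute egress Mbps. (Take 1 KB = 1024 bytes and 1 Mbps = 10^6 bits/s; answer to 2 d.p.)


Formula: Mbps = payload_bytes * RPS * 8 / 1e6
Payload per request = 214 KB = 214 * 1024 = 219136 bytes
Total bytes/sec = 219136 * 3276 = 717889536
Total bits/sec = 717889536 * 8 = 5743116288
Mbps = 5743116288 / 1e6 = 5743.12

5743.12 Mbps


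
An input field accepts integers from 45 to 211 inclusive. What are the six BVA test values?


Range: [45, 211]
Boundaries: just below min, min, min+1, max-1, max, just above max
Values: [44, 45, 46, 210, 211, 212]

[44, 45, 46, 210, 211, 212]


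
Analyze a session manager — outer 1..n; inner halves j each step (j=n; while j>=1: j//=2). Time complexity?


Reasoning: n times log n
Complexity: O(n log n)

O(n log n)


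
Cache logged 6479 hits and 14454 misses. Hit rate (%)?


Formula: hit rate = hits / (hits + misses) * 100
hit rate = 6479 / (6479 + 14454) * 100
hit rate = 6479 / 20933 * 100
hit rate = 30.95%

30.95%


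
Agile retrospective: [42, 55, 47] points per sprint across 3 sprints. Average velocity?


Formula: Avg velocity = Total points / Number of sprints
Points: [42, 55, 47]
Sum = 42 + 55 + 47 = 144
Avg velocity = 144 / 3 = 48.0 points/sprint

48.0 points/sprint


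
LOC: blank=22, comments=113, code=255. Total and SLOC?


Total LOC = blank + comment + code
Total LOC = 22 + 113 + 255 = 390
SLOC (source only) = code = 255

Total LOC: 390, SLOC: 255


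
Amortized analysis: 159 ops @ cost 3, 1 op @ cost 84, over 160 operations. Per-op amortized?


Formula: Amortized cost = Total cost / Operations
Total cost = (159 * 3) + (1 * 84)
Total cost = 477 + 84 = 561
Amortized = 561 / 160 = 3.5063

3.5063


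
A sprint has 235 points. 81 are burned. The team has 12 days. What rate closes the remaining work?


Formula: Required rate = Remaining points / Days left
Remaining = 235 - 81 = 154 points
Required rate = 154 / 12 = 12.83 points/day

12.83 points/day


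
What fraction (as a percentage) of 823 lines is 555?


Coverage = covered / total * 100
Coverage = 555 / 823 * 100
Coverage = 67.44%

67.44%


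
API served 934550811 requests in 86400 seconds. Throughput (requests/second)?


Formula: throughput = requests / seconds
throughput = 934550811 / 86400
throughput = 10816.56 requests/second

10816.56 requests/second


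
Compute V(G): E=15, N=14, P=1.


Formula: V(G) = E - N + 2P
V(G) = 15 - 14 + 2*1
V(G) = 1 + 2
V(G) = 3

3


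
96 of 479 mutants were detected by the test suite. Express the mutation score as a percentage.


Mutation score = killed / total * 100
Mutation score = 96 / 479 * 100
Mutation score = 20.04%

20.04%


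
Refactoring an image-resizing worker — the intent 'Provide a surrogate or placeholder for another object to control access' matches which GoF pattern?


This matches the Proxy pattern

Proxy


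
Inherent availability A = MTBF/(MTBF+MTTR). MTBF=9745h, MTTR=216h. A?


Availability = MTBF / (MTBF + MTTR)
Availability = 9745 / (9745 + 216)
Availability = 9745 / 9961
Availability = 97.8315%

97.8315%


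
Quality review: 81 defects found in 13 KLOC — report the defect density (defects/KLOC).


Defect density = defects / KLOC
Defect density = 81 / 13
Defect density = 6.231 defects/KLOC

6.231 defects/KLOC


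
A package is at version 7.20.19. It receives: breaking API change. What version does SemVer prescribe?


Current: 7.20.19
Change category: 'breaking API change' → major bump
SemVer rule: major bump → increment MAJOR, reset MINOR and PATCH to 0
New: 8.0.0

8.0.0


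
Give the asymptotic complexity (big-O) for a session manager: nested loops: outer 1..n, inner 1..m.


Reasoning: product of independent bounds
Complexity: O(n*m)

O(n*m)


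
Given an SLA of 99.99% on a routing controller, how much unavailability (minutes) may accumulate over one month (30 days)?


Formula: allowed downtime = period * (100 - SLA) / 100
Period (month (30 days)) = 43200 minutes
Unavailability fraction = (100 - 99.99) / 100
Allowed downtime = 43200 * (100 - 99.99) / 100
Allowed downtime = 4.32 minutes

4.32 minutes


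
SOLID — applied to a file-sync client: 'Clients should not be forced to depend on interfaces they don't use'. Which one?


This describes the Interface Segregation Principle (ISP)

Interface Segregation Principle (ISP)


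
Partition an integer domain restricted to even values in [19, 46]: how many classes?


Constraint: even integers in [19, 46]
Class 1: x < 19 — out-of-range invalid
Class 2: x in [19,46] but odd — wrong type invalid
Class 3: x in [19,46] and even — valid
Class 4: x > 46 — out-of-range invalid
Total equivalence classes: 4

4 equivalence classes


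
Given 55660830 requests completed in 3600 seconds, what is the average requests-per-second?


Formula: throughput = requests / seconds
throughput = 55660830 / 3600
throughput = 15461.34 requests/second

15461.34 requests/second


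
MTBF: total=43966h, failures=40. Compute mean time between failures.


Formula: MTBF = Total operating time / Number of failures
MTBF = 43966 / 40
MTBF = 1099.15 hours

1099.15 hours


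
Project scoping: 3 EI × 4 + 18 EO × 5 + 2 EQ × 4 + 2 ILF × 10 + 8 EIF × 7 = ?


UFP = EI*4 + EO*5 + EQ*4 + ILF*10 + EIF*7
UFP = 3*4 + 18*5 + 2*4 + 2*10 + 8*7
UFP = 12 + 90 + 8 + 20 + 56
UFP = 186

186


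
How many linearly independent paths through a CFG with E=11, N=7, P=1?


Formula: V(G) = E - N + 2P
V(G) = 11 - 7 + 2*1
V(G) = 4 + 2
V(G) = 6

6


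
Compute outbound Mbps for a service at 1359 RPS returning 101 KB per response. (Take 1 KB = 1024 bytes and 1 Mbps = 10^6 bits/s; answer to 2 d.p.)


Formula: Mbps = payload_bytes * RPS * 8 / 1e6
Payload per request = 101 KB = 101 * 1024 = 103424 bytes
Total bytes/sec = 103424 * 1359 = 140553216
Total bits/sec = 140553216 * 8 = 1124425728
Mbps = 1124425728 / 1e6 = 1124.43

1124.43 Mbps


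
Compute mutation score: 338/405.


Mutation score = killed / total * 100
Mutation score = 338 / 405 * 100
Mutation score = 83.46%

83.46%


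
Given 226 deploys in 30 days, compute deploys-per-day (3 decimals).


Formula: deployments per day = releases / days
= 226 / 30
= 7.533 deploys/day
(equivalently, 52.73 deploys/week)

7.533 deploys/day


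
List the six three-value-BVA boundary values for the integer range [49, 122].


Range: [49, 122]
Boundaries: just below min, min, min+1, max-1, max, just above max
Values: [48, 49, 50, 121, 122, 123]

[48, 49, 50, 121, 122, 123]


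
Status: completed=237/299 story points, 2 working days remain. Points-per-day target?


Formula: Required rate = Remaining points / Days left
Remaining = 299 - 237 = 62 points
Required rate = 62 / 2 = 31.0 points/day

31.0 points/day


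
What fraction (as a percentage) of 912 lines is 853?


Coverage = covered / total * 100
Coverage = 853 / 912 * 100
Coverage = 93.53%

93.53%


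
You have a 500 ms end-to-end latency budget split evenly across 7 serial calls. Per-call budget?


Formula: per_stage = total_budget / stages
per_stage = 500 / 7
per_stage = 71.43 ms

71.43 ms


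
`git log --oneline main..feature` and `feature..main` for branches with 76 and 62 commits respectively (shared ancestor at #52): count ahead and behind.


Common ancestor: commit #52
feature commits after divergence: 76 - 52 = 24
main commits after divergence: 62 - 52 = 10
feature is 24 commits ahead of main
main is 10 commits ahead of feature

feature ahead: 24, main ahead: 10


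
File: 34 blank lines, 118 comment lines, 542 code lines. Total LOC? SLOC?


Total LOC = blank + comment + code
Total LOC = 34 + 118 + 542 = 694
SLOC (source only) = code = 542

Total LOC: 694, SLOC: 542


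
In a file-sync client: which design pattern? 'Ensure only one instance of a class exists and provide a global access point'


This matches the Singleton pattern

Singleton


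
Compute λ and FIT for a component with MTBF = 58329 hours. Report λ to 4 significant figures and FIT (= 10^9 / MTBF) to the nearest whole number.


Formula: λ = 1 / MTBF; FIT = λ × 1e9 = 1e9 / MTBF
λ = 1 / 58329 ≈ 1.714e-05 failures/hour
FIT = 1e9 / 58329 ≈ 17144 failures per 1e9 hours (nearest whole number)

λ = 1.714e-05 /h, FIT = 17144


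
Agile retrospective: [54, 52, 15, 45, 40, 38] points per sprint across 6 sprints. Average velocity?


Formula: Avg velocity = Total points / Number of sprints
Points: [54, 52, 15, 45, 40, 38]
Sum = 54 + 52 + 15 + 45 + 40 + 38 = 244
Avg velocity = 244 / 6 = 40.67 points/sprint

40.67 points/sprint


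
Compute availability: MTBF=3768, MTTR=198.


Availability = MTBF / (MTBF + MTTR)
Availability = 3768 / (3768 + 198)
Availability = 3768 / 3966
Availability = 95.0076%

95.0076%


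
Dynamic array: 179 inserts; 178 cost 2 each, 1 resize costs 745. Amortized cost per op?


Formula: Amortized cost = Total cost / Operations
Total cost = (178 * 2) + (1 * 745)
Total cost = 356 + 745 = 1101
Amortized = 1101 / 179 = 6.1508

6.1508


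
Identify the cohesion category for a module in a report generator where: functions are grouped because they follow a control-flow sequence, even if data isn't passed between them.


Reasoning: Grouped by order of execution within a routine, not by data flow
Type: Procedural cohesion

Procedural cohesion


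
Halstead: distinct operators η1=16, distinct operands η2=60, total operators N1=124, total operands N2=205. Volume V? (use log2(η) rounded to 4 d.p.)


Formula: V = N * log2(η), where N = N1 + N2 and η = η1 + η2
η = 16 + 60 = 76
N = 124 + 205 = 329
log2(76) ≈ 6.2479
V = 329 * 6.2479 = 2055.56

2055.56


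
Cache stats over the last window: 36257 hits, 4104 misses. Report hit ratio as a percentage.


Formula: hit rate = hits / (hits + misses) * 100
hit rate = 36257 / (36257 + 4104) * 100
hit rate = 36257 / 40361 * 100
hit rate = 89.83%

89.83%


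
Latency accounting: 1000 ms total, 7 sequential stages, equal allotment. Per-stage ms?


Formula: per_stage = total_budget / stages
per_stage = 1000 / 7
per_stage = 142.86 ms

142.86 ms


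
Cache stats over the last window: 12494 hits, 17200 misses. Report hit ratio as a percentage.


Formula: hit rate = hits / (hits + misses) * 100
hit rate = 12494 / (12494 + 17200) * 100
hit rate = 12494 / 29694 * 100
hit rate = 42.08%

42.08%


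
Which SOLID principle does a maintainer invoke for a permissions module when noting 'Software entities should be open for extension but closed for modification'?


This describes the Open/Closed Principle (OCP)

Open/Closed Principle (OCP)


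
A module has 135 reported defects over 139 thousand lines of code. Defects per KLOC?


Defect density = defects / KLOC
Defect density = 135 / 139
Defect density = 0.971 defects/KLOC

0.971 defects/KLOC


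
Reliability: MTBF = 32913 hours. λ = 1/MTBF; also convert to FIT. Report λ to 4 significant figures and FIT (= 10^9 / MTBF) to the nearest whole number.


Formula: λ = 1 / MTBF; FIT = λ × 1e9 = 1e9 / MTBF
λ = 1 / 32913 ≈ 3.038e-05 failures/hour
FIT = 1e9 / 32913 ≈ 30383 failures per 1e9 hours (nearest whole number)

λ = 3.038e-05 /h, FIT = 30383


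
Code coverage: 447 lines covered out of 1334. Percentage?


Coverage = covered / total * 100
Coverage = 447 / 1334 * 100
Coverage = 33.51%

33.51%


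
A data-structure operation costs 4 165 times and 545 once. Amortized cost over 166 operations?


Formula: Amortized cost = Total cost / Operations
Total cost = (165 * 4) + (1 * 545)
Total cost = 660 + 545 = 1205
Amortized = 1205 / 166 = 7.259

7.259


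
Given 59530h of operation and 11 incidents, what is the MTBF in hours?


Formula: MTBF = Total operating time / Number of failures
MTBF = 59530 / 11
MTBF = 5411.82 hours

5411.82 hours


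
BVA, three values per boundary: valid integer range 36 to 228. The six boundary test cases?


Range: [36, 228]
Boundaries: just below min, min, min+1, max-1, max, just above max
Values: [35, 36, 37, 227, 228, 229]

[35, 36, 37, 227, 228, 229]


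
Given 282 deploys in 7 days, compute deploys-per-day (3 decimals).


Formula: deployments per day = releases / days
= 282 / 7
= 40.286 deploys/day
(equivalently, 282.0 deploys/week)

40.286 deploys/day


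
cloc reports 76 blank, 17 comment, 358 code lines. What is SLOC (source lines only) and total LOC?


Total LOC = blank + comment + code
Total LOC = 76 + 17 + 358 = 451
SLOC (source only) = code = 358

Total LOC: 451, SLOC: 358


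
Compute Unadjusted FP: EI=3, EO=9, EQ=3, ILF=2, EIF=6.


UFP = EI*4 + EO*5 + EQ*4 + ILF*10 + EIF*7
UFP = 3*4 + 9*5 + 3*4 + 2*10 + 6*7
UFP = 12 + 45 + 12 + 20 + 42
UFP = 131

131


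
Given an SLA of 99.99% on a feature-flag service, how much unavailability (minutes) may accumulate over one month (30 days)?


Formula: allowed downtime = period * (100 - SLA) / 100
Period (month (30 days)) = 43200 minutes
Unavailability fraction = (100 - 99.99) / 100
Allowed downtime = 43200 * (100 - 99.99) / 100
Allowed downtime = 4.32 minutes

4.32 minutes


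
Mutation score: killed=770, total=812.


Mutation score = killed / total * 100
Mutation score = 770 / 812 * 100
Mutation score = 94.83%

94.83%


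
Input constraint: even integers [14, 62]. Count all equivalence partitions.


Constraint: even integers in [14, 62]
Class 1: x < 14 — out-of-range invalid
Class 2: x in [14,62] but odd — wrong type invalid
Class 3: x in [14,62] and even — valid
Class 4: x > 62 — out-of-range invalid
Total equivalence classes: 4

4 equivalence classes


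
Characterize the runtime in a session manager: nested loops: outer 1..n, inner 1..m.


Reasoning: product of independent bounds
Complexity: O(n*m)

O(n*m)


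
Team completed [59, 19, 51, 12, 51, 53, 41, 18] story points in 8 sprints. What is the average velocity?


Formula: Avg velocity = Total points / Number of sprints
Points: [59, 19, 51, 12, 51, 53, 41, 18]
Sum = 59 + 19 + 51 + 12 + 51 + 53 + 41 + 18 = 304
Avg velocity = 304 / 8 = 38.0 points/sprint

38.0 points/sprint


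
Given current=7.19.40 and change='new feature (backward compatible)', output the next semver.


Current: 7.19.40
Change category: 'new feature (backward compatible)' → minor bump
SemVer rule: minor bump → increment MINOR, reset PATCH to 0 (MAJOR unchanged)
New: 7.20.0

7.20.0


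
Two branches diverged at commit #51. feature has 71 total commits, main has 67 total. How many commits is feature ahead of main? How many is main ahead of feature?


Common ancestor: commit #51
feature commits after divergence: 71 - 51 = 20
main commits after divergence: 67 - 51 = 16
feature is 20 commits ahead of main
main is 16 commits ahead of feature

feature ahead: 20, main ahead: 16


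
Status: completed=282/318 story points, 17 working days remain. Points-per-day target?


Formula: Required rate = Remaining points / Days left
Remaining = 318 - 282 = 36 points
Required rate = 36 / 17 = 2.12 points/day

2.12 points/day


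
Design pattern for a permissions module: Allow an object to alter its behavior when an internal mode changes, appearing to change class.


This matches the State pattern

State


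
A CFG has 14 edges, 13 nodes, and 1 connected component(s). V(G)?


Formula: V(G) = E - N + 2P
V(G) = 14 - 13 + 2*1
V(G) = 1 + 2
V(G) = 3

3


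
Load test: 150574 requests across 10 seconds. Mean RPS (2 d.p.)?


Formula: throughput = requests / seconds
throughput = 150574 / 10
throughput = 15057.4 requests/second

15057.4 requests/second


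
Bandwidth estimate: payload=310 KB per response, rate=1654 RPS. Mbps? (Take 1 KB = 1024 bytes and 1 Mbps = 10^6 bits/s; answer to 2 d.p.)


Formula: Mbps = payload_bytes * RPS * 8 / 1e6
Payload per request = 310 KB = 310 * 1024 = 317440 bytes
Total bytes/sec = 317440 * 1654 = 525045760
Total bits/sec = 525045760 * 8 = 4200366080
Mbps = 4200366080 / 1e6 = 4200.37

4200.37 Mbps


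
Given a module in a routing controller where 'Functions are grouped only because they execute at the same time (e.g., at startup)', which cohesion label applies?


Reasoning: Related by timing only
Type: Temporal cohesion

Temporal cohesion


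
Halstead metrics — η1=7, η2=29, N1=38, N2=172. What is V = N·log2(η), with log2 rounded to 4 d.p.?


Formula: V = N * log2(η), where N = N1 + N2 and η = η1 + η2
η = 7 + 29 = 36
N = 38 + 172 = 210
log2(36) ≈ 5.1699
V = 210 * 5.1699 = 1085.68

1085.68


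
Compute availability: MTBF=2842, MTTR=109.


Availability = MTBF / (MTBF + MTTR)
Availability = 2842 / (2842 + 109)
Availability = 2842 / 2951
Availability = 96.3063%

96.3063%


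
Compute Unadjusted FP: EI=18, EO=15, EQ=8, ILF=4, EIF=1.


UFP = EI*4 + EO*5 + EQ*4 + ILF*10 + EIF*7
UFP = 18*4 + 15*5 + 8*4 + 4*10 + 1*7
UFP = 72 + 75 + 32 + 40 + 7
UFP = 226

226


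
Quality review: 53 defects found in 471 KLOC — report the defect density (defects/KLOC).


Defect density = defects / KLOC
Defect density = 53 / 471
Defect density = 0.113 defects/KLOC

0.113 defects/KLOC


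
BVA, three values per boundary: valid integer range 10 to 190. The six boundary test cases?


Range: [10, 190]
Boundaries: just below min, min, min+1, max-1, max, just above max
Values: [9, 10, 11, 189, 190, 191]

[9, 10, 11, 189, 190, 191]


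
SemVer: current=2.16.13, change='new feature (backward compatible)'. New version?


Current: 2.16.13
Change category: 'new feature (backward compatible)' → minor bump
SemVer rule: minor bump → increment MINOR, reset PATCH to 0 (MAJOR unchanged)
New: 2.17.0

2.17.0


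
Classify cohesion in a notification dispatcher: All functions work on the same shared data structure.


Reasoning: Functions share data
Type: Communicational cohesion

Communicational cohesion


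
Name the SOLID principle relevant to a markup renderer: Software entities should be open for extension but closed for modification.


This describes the Open/Closed Principle (OCP)

Open/Closed Principle (OCP)


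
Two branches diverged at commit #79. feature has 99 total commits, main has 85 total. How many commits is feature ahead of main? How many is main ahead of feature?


Common ancestor: commit #79
feature commits after divergence: 99 - 79 = 20
main commits after divergence: 85 - 79 = 6
feature is 20 commits ahead of main
main is 6 commits ahead of feature

feature ahead: 20, main ahead: 6


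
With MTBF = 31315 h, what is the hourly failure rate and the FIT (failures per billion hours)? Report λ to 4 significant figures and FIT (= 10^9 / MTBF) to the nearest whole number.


Formula: λ = 1 / MTBF; FIT = λ × 1e9 = 1e9 / MTBF
λ = 1 / 31315 ≈ 3.193e-05 failures/hour
FIT = 1e9 / 31315 ≈ 31934 failures per 1e9 hours (nearest whole number)

λ = 3.193e-05 /h, FIT = 31934


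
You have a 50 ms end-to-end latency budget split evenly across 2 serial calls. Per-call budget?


Formula: per_stage = total_budget / stages
per_stage = 50 / 2
per_stage = 25.0 ms

25.0 ms


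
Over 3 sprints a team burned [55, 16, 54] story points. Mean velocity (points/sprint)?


Formula: Avg velocity = Total points / Number of sprints
Points: [55, 16, 54]
Sum = 55 + 16 + 54 = 125
Avg velocity = 125 / 3 = 41.67 points/sprint

41.67 points/sprint


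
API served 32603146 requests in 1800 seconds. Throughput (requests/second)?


Formula: throughput = requests / seconds
throughput = 32603146 / 1800
throughput = 18112.86 requests/second

18112.86 requests/second


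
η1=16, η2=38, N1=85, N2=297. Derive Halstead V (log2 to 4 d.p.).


Formula: V = N * log2(η), where N = N1 + N2 and η = η1 + η2
η = 16 + 38 = 54
N = 85 + 297 = 382
log2(54) ≈ 5.7549
V = 382 * 5.7549 = 2198.37

2198.37


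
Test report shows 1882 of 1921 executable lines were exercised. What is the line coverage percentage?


Coverage = covered / total * 100
Coverage = 1882 / 1921 * 100
Coverage = 97.97%

97.97%


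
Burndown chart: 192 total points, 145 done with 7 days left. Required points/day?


Formula: Required rate = Remaining points / Days left
Remaining = 192 - 145 = 47 points
Required rate = 47 / 7 = 6.71 points/day

6.71 points/day


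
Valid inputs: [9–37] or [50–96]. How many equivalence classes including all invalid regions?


Valid ranges: [9,37] and [50,96]
Class 1: x < 9 — invalid
Class 2: 9 ≤ x ≤ 37 — valid
Class 3: 37 < x < 50 — invalid (gap between ranges)
Class 4: 50 ≤ x ≤ 96 — valid
Class 5: x > 96 — invalid
Total equivalence classes: 5

5 equivalence classes


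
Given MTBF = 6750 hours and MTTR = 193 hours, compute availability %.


Availability = MTBF / (MTBF + MTTR)
Availability = 6750 / (6750 + 193)
Availability = 6750 / 6943
Availability = 97.2202%

97.2202%


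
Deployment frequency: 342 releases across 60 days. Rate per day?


Formula: deployments per day = releases / days
= 342 / 60
= 5.7 deploys/day
(equivalently, 39.9 deploys/week)

5.7 deploys/day


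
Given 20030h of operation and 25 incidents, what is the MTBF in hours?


Formula: MTBF = Total operating time / Number of failures
MTBF = 20030 / 25
MTBF = 801.2 hours

801.2 hours


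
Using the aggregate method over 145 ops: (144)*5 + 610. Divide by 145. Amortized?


Formula: Amortized cost = Total cost / Operations
Total cost = (144 * 5) + (1 * 610)
Total cost = 720 + 610 = 1330
Amortized = 1330 / 145 = 9.1724

9.1724


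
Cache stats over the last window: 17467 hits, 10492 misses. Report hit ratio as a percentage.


Formula: hit rate = hits / (hits + misses) * 100
hit rate = 17467 / (17467 + 10492) * 100
hit rate = 17467 / 27959 * 100
hit rate = 62.47%

62.47%


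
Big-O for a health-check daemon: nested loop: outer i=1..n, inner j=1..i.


Reasoning: triangle: n(n+1)/2 ~ n^2/2
Complexity: O(n^2)

O(n^2)


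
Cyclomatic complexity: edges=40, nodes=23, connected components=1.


Formula: V(G) = E - N + 2P
V(G) = 40 - 23 + 2*1
V(G) = 17 + 2
V(G) = 19

19


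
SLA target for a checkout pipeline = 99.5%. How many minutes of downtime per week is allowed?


Formula: allowed downtime = period * (100 - SLA) / 100
Period (week) = 10080 minutes
Unavailability fraction = (100 - 99.5) / 100
Allowed downtime = 10080 * (100 - 99.5) / 100
Allowed downtime = 50.4 minutes

50.4 minutes


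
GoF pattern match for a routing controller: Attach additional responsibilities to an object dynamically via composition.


This matches the Decorator pattern

Decorator


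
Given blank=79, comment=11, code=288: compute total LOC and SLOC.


Total LOC = blank + comment + code
Total LOC = 79 + 11 + 288 = 378
SLOC (source only) = code = 288

Total LOC: 378, SLOC: 288


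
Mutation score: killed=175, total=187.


Mutation score = killed / total * 100
Mutation score = 175 / 187 * 100
Mutation score = 93.58%

93.58%


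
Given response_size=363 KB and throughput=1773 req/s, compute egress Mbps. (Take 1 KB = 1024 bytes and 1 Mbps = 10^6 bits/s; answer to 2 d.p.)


Formula: Mbps = payload_bytes * RPS * 8 / 1e6
Payload per request = 363 KB = 363 * 1024 = 371712 bytes
Total bytes/sec = 371712 * 1773 = 659045376
Total bits/sec = 659045376 * 8 = 5272363008
Mbps = 5272363008 / 1e6 = 5272.36

5272.36 Mbps


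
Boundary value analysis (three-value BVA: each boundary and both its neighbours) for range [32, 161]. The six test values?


Range: [32, 161]
Boundaries: just below min, min, min+1, max-1, max, just above max
Values: [31, 32, 33, 160, 161, 162]

[31, 32, 33, 160, 161, 162]


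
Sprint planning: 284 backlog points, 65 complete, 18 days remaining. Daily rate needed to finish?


Formula: Required rate = Remaining points / Days left
Remaining = 284 - 65 = 219 points
Required rate = 219 / 18 = 12.17 points/day

12.17 points/day


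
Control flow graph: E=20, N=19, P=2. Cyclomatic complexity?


Formula: V(G) = E - N + 2P
V(G) = 20 - 19 + 2*2
V(G) = 1 + 4
V(G) = 5

5


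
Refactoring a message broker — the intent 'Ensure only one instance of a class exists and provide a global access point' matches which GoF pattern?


This matches the Singleton pattern

Singleton


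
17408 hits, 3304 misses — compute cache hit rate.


Formula: hit rate = hits / (hits + misses) * 100
hit rate = 17408 / (17408 + 3304) * 100
hit rate = 17408 / 20712 * 100
hit rate = 84.05%

84.05%


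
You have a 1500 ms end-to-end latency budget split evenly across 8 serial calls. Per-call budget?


Formula: per_stage = total_budget / stages
per_stage = 1500 / 8
per_stage = 187.5 ms

187.5 ms


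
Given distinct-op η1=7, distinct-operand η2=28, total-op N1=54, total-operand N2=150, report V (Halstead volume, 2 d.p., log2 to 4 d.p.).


Formula: V = N * log2(η), where N = N1 + N2 and η = η1 + η2
η = 7 + 28 = 35
N = 54 + 150 = 204
log2(35) ≈ 5.1293
V = 204 * 5.1293 = 1046.38

1046.38


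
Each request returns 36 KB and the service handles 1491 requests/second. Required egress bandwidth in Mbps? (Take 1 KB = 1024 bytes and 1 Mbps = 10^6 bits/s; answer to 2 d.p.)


Formula: Mbps = payload_bytes * RPS * 8 / 1e6
Payload per request = 36 KB = 36 * 1024 = 36864 bytes
Total bytes/sec = 36864 * 1491 = 54964224
Total bits/sec = 54964224 * 8 = 439713792
Mbps = 439713792 / 1e6 = 439.71

439.71 Mbps


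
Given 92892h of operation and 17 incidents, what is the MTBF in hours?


Formula: MTBF = Total operating time / Number of failures
MTBF = 92892 / 17
MTBF = 5464.24 hours

5464.24 hours


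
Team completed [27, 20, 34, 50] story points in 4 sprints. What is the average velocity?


Formula: Avg velocity = Total points / Number of sprints
Points: [27, 20, 34, 50]
Sum = 27 + 20 + 34 + 50 = 131
Avg velocity = 131 / 4 = 32.75 points/sprint

32.75 points/sprint


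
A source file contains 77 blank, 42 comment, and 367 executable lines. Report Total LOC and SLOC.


Total LOC = blank + comment + code
Total LOC = 77 + 42 + 367 = 486
SLOC (source only) = code = 367

Total LOC: 486, SLOC: 367


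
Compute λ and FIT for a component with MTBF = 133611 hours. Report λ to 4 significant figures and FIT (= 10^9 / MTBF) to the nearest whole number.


Formula: λ = 1 / MTBF; FIT = λ × 1e9 = 1e9 / MTBF
λ = 1 / 133611 ≈ 7.484e-06 failures/hour
FIT = 1e9 / 133611 ≈ 7484 failures per 1e9 hours (nearest whole number)

λ = 7.484e-06 /h, FIT = 7484


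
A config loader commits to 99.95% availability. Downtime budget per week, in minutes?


Formula: allowed downtime = period * (100 - SLA) / 100
Period (week) = 10080 minutes
Unavailability fraction = (100 - 99.95) / 100
Allowed downtime = 10080 * (100 - 99.95) / 100
Allowed downtime = 5.04 minutes

5.04 minutes


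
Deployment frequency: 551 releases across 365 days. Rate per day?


Formula: deployments per day = releases / days
= 551 / 365
= 1.51 deploys/day
(equivalently, 10.57 deploys/week)

1.51 deploys/day


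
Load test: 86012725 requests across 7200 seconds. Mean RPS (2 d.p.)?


Formula: throughput = requests / seconds
throughput = 86012725 / 7200
throughput = 11946.21 requests/second

11946.21 requests/second


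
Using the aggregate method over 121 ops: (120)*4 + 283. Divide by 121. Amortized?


Formula: Amortized cost = Total cost / Operations
Total cost = (120 * 4) + (1 * 283)
Total cost = 480 + 283 = 763
Amortized = 763 / 121 = 6.3058

6.3058


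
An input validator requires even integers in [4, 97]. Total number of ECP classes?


Constraint: even integers in [4, 97]
Class 1: x < 4 — out-of-range invalid
Class 2: x in [4,97] but odd — wrong type invalid
Class 3: x in [4,97] and even — valid
Class 4: x > 97 — out-of-range invalid
Total equivalence classes: 4

4 equivalence classes


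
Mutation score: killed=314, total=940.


Mutation score = killed / total * 100
Mutation score = 314 / 940 * 100
Mutation score = 33.4%

33.4%


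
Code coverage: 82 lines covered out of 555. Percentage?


Coverage = covered / total * 100
Coverage = 82 / 555 * 100
Coverage = 14.77%

14.77%


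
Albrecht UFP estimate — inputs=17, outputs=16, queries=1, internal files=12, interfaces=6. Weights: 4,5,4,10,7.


UFP = EI*4 + EO*5 + EQ*4 + ILF*10 + EIF*7
UFP = 17*4 + 16*5 + 1*4 + 12*10 + 6*7
UFP = 68 + 80 + 4 + 120 + 42
UFP = 314

314


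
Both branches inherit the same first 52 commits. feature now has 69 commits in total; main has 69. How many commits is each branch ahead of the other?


Common ancestor: commit #52
feature commits after divergence: 69 - 52 = 17
main commits after divergence: 69 - 52 = 17
feature is 17 commits ahead of main
main is 17 commits ahead of feature

feature ahead: 17, main ahead: 17


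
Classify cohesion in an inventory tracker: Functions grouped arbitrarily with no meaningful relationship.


Reasoning: Worst: random grouping
Type: Coincidental cohesion

Coincidental cohesion


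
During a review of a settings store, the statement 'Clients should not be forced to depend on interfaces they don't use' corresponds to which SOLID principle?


This describes the Interface Segregation Principle (ISP)

Interface Segregation Principle (ISP)
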